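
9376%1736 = 696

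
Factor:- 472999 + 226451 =- 246548  =  - 2^2*61637^1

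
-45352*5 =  - 226760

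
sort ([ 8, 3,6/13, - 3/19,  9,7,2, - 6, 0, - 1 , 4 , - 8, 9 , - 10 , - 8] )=[ - 10,-8, -8 , - 6,  -  1, - 3/19,  0,  6/13,2,3,  4,7, 8 , 9 , 9 ]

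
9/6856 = 9/6856 = 0.00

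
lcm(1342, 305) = 6710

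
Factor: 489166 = 2^1*244583^1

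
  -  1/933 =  - 1/933=- 0.00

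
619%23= 21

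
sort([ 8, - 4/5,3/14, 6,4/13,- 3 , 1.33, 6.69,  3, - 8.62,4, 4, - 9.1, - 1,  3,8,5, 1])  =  [ - 9.1, - 8.62, - 3,-1,-4/5,3/14,  4/13, 1,  1.33,3,  3,4, 4 , 5, 6, 6.69, 8,8 ]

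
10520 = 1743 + 8777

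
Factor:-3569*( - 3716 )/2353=13262404/2353=2^2* 13^(  -  1) * 43^1 * 83^1 * 181^( - 1 )*929^1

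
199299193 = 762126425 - 562827232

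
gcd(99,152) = 1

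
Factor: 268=2^2*67^1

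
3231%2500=731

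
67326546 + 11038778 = 78365324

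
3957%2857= 1100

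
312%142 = 28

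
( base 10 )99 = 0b1100011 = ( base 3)10200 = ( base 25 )3o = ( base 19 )54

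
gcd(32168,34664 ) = 8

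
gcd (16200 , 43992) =72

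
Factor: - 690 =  - 2^1*3^1*5^1*23^1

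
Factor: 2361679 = 709^1 * 3331^1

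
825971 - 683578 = 142393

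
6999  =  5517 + 1482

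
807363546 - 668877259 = 138486287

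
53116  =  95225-42109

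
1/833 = 1/833 = 0.00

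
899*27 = 24273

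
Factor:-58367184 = - 2^4*3^1*67^1*18149^1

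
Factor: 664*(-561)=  - 372504= - 2^3*3^1*11^1 * 17^1*83^1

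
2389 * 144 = 344016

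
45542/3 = 45542/3  =  15180.67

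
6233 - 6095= 138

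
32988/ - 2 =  - 16494/1 = -  16494.00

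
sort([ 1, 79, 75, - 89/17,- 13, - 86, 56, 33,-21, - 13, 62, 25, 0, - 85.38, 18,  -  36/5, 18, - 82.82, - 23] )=[- 86, - 85.38, - 82.82, - 23,-21, - 13, - 13, - 36/5, - 89/17, 0,1,18, 18, 25, 33, 56,62 , 75 , 79]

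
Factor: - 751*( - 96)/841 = 2^5*3^1*29^ (-2)*751^1 = 72096/841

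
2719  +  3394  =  6113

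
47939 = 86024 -38085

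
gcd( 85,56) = 1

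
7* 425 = 2975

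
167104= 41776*4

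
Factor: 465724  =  2^2 * 7^1*16633^1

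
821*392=321832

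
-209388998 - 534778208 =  - 744167206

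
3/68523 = 1/22841 = 0.00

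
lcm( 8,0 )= 0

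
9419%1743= 704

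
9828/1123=8 + 844/1123 = 8.75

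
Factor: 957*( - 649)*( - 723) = 449050239 = 3^2*11^2*29^1*59^1 * 241^1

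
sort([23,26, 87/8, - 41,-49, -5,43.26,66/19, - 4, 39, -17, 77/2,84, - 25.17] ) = [- 49,  -  41,  -  25.17,-17 ,  -  5, - 4, 66/19, 87/8,23,26,77/2,39,43.26, 84]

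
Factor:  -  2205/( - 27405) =3^( - 1) * 7^1*  29^( - 1)  =  7/87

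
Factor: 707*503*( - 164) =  - 58321844= - 2^2*7^1*41^1*101^1*503^1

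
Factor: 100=2^2 * 5^2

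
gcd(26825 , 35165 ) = 5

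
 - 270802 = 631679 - 902481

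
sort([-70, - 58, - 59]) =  [ - 70, - 59, - 58 ] 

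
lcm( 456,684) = 1368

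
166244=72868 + 93376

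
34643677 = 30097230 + 4546447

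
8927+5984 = 14911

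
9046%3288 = 2470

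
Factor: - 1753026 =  - 2^1*3^1*11^1*26561^1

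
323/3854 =323/3854 = 0.08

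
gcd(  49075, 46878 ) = 13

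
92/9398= 46/4699 = 0.01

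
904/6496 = 113/812=0.14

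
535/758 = 535/758 =0.71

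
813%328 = 157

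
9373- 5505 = 3868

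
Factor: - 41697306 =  - 2^1*3^2*7^1*59^1* 71^1 *79^1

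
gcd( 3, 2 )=1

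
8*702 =5616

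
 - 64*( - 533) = 34112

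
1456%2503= 1456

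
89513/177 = 505 + 128/177 = 505.72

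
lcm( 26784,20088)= 80352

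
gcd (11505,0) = 11505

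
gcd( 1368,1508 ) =4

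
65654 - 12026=53628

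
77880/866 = 38940/433=89.93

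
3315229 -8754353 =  - 5439124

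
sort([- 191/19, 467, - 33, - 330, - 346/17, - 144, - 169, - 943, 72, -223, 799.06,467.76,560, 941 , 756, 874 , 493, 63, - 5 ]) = [ - 943 ,-330, - 223,-169, - 144, - 33, - 346/17, - 191/19, - 5, 63,  72,  467, 467.76,493,560, 756,799.06,874,941 ]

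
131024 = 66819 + 64205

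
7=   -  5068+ 5075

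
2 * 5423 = 10846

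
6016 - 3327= 2689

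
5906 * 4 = 23624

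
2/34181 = 2/34181 = 0.00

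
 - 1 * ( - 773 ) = 773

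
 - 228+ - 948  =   - 1176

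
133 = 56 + 77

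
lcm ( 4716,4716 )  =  4716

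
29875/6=29875/6 =4979.17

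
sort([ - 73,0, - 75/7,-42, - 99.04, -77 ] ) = [ - 99.04,-77, - 73, - 42, - 75/7,  0 ]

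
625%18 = 13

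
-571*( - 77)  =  43967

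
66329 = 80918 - 14589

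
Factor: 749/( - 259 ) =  - 37^( - 1 )*107^1 =- 107/37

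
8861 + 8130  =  16991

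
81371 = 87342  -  5971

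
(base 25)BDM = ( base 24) ccm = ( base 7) 30025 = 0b1110000110110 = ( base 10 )7222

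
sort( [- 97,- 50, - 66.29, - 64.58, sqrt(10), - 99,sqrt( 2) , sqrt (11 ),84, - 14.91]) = [- 99,- 97, - 66.29, - 64.58, - 50 , - 14.91, sqrt( 2),  sqrt( 10),sqrt( 11), 84]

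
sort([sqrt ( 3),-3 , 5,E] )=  [ - 3,sqrt ( 3 ),E,5]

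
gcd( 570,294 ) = 6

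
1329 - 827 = 502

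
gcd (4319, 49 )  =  7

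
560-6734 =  - 6174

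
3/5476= 3/5476 = 0.00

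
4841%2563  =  2278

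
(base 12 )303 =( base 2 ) 110110011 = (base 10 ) 435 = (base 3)121010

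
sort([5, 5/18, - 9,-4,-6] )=[ - 9,-6, - 4,5/18, 5]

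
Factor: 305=5^1*61^1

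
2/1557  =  2/1557 = 0.00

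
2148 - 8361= - 6213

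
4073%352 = 201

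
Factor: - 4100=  - 2^2*5^2*41^1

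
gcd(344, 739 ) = 1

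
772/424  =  193/106 = 1.82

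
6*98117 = 588702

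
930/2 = 465 = 465.00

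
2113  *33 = 69729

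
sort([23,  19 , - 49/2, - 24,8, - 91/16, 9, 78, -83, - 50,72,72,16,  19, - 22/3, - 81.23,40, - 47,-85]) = [  -  85, - 83,- 81.23,  -  50, -47, - 49/2, - 24, -22/3, - 91/16,8, 9,16,19, 19,23,40, 72, 72 , 78]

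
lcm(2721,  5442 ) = 5442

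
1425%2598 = 1425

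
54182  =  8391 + 45791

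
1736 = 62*28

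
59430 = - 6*( - 9905)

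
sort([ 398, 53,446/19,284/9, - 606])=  [ - 606, 446/19, 284/9, 53, 398]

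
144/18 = 8 = 8.00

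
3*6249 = 18747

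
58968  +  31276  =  90244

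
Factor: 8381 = 17^2*29^1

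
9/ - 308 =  - 9/308  =  - 0.03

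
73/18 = 4 + 1/18 = 4.06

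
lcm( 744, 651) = 5208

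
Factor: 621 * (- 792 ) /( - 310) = 2^2*3^5*5^(  -  1 )*11^1*23^1*31^( - 1) = 245916/155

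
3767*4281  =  16126527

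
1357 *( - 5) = - 6785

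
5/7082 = 5/7082  =  0.00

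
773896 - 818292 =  - 44396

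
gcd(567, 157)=1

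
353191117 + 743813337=1097004454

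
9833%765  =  653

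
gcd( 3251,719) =1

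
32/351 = 32/351 = 0.09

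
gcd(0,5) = 5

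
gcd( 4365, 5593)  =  1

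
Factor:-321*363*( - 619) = 72127737 = 3^2*11^2*107^1*619^1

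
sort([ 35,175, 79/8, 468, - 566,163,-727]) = [ - 727,- 566,79/8  ,  35, 163,175,  468] 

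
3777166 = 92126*41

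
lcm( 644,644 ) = 644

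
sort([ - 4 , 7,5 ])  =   [ - 4 , 5,  7]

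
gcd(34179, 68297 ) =1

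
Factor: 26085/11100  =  47/20 =2^( - 2)*5^( - 1)*47^1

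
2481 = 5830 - 3349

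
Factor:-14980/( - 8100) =3^( - 4)*5^(- 1)*7^1*107^1 = 749/405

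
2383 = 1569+814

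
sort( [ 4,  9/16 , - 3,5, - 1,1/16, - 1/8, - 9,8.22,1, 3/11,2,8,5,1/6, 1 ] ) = [- 9, - 3, - 1, - 1/8, 1/16, 1/6 , 3/11,  9/16,1,1,2, 4,5,5,8,  8.22] 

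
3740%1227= 59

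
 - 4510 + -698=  - 5208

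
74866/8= 37433/4  =  9358.25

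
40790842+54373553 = 95164395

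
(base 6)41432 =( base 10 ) 5564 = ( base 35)4IY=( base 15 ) 19AE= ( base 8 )12674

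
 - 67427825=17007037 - 84434862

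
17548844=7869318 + 9679526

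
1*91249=91249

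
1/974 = 1/974 = 0.00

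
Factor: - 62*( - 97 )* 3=18042 = 2^1*3^1*31^1*97^1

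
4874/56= 2437/28 =87.04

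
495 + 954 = 1449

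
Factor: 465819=3^1*23^1*43^1*157^1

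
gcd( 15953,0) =15953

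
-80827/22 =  - 3674+1/22= - 3673.95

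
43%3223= 43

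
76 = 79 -3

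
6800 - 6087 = 713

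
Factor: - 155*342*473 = -25073730 = -2^1*3^2*5^1 * 11^1*19^1*31^1*43^1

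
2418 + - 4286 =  - 1868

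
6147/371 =16+211/371 = 16.57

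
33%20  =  13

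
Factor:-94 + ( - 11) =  - 105 = -3^1*5^1*7^1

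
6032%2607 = 818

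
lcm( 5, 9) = 45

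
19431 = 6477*3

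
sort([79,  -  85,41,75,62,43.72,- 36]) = [ - 85, - 36 , 41, 43.72,62, 75, 79]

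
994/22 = 45 + 2/11=45.18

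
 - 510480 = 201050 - 711530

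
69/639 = 23/213 = 0.11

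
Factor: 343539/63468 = 2^( - 2)*7^2*19^1 * 43^(  -  1) = 931/172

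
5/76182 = 5/76182= 0.00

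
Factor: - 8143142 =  - 2^1*7^1*29^1 * 31^1*647^1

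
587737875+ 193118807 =780856682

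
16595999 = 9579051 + 7016948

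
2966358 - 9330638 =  - 6364280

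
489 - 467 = 22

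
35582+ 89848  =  125430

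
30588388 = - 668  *(-45791)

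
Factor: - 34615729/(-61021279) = 11^(- 1) * 17^(  -  1)*  179^( - 1)*1823^(-1)*34615729^1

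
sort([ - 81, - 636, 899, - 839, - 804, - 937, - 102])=[ - 937,-839 , - 804,-636, - 102,  -  81,899]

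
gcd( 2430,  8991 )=243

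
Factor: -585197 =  - 47^1 * 12451^1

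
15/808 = 15/808 = 0.02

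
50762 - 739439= -688677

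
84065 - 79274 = 4791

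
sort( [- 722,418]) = [ - 722, 418]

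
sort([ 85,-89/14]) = [ -89/14, 85]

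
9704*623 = 6045592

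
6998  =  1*6998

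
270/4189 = 270/4189 = 0.06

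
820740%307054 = 206632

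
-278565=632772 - 911337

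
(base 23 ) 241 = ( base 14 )5C3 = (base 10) 1151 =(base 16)47F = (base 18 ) 39H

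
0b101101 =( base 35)1a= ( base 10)45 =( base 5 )140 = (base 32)1d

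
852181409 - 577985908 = 274195501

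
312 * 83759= 26132808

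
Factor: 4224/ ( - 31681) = -2^7*3^1*11^1*13^( - 1)*2437^( - 1 ) 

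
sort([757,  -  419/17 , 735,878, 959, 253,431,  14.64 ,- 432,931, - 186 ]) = [ - 432, - 186, - 419/17 , 14.64,253,431,735,757,878,931,959] 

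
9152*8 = 73216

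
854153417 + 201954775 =1056108192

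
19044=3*6348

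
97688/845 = 115 + 513/845 = 115.61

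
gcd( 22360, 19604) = 52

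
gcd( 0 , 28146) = 28146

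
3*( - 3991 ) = - 11973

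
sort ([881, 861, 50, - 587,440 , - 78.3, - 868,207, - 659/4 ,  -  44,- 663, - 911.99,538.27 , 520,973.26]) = [ - 911.99,-868, - 663, - 587 , - 659/4, - 78.3,-44,50, 207, 440 , 520,538.27,861, 881,973.26]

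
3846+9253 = 13099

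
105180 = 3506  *30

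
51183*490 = 25079670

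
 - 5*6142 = -30710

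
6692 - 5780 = 912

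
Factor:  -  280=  - 2^3*5^1*7^1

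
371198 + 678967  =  1050165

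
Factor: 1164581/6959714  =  2^ ( - 1 )*11^1*105871^1*3479857^( - 1) 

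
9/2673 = 1/297=0.00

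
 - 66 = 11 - 77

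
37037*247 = 9148139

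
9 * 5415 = 48735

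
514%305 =209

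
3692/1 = 3692 = 3692.00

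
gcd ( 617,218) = 1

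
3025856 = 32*94558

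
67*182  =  12194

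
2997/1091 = 2997/1091 = 2.75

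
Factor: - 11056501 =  - 11056501^1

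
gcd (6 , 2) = 2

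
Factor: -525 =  - 3^1*5^2*7^1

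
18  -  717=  - 699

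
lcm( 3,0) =0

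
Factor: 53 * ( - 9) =-477 = -3^2*53^1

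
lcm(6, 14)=42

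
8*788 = 6304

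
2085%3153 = 2085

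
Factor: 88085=5^1 * 79^1 * 223^1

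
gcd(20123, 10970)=1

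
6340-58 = 6282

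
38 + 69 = 107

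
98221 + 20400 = 118621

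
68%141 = 68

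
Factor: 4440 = 2^3 * 3^1*5^1*37^1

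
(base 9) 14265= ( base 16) 25e2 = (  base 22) k0i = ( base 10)9698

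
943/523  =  943/523 = 1.80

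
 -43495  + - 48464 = -91959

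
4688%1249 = 941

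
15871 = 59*269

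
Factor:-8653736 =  - 2^3*7^1*13^1*11887^1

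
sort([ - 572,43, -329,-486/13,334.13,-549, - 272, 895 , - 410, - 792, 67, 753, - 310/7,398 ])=[- 792  ,- 572,- 549,-410, - 329,  -  272, - 310/7 , - 486/13, 43,67, 334.13,  398,  753,895]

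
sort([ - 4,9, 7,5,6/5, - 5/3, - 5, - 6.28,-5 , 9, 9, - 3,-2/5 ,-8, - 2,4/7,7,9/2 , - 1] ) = [-8, - 6.28,-5, - 5 ,-4 ,-3,  -  2,-5/3, - 1,-2/5 , 4/7,6/5 , 9/2, 5,7,7,  9,  9,9]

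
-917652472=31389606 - 949042078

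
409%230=179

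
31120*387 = 12043440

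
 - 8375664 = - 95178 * 88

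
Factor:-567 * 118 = -66906 = - 2^1 * 3^4 * 7^1*59^1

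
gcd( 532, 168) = 28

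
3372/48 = 281/4 = 70.25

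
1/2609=1/2609 = 0.00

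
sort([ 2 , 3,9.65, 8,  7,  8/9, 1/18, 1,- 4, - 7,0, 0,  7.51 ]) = [-7,-4, 0, 0,1/18 , 8/9 , 1, 2, 3, 7, 7.51, 8, 9.65]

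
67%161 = 67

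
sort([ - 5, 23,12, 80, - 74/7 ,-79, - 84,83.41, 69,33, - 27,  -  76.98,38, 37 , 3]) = [ - 84, - 79, - 76.98,-27, - 74/7, - 5,3, 12,  23,  33,  37,38, 69, 80,83.41] 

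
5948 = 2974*2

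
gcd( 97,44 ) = 1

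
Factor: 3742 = 2^1*1871^1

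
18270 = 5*3654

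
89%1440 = 89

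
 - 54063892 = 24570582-78634474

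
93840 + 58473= 152313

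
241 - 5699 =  - 5458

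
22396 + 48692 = 71088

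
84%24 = 12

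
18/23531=18/23531 = 0.00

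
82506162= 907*90966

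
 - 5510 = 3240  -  8750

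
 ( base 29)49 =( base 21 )5k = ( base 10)125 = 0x7d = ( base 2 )1111101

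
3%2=1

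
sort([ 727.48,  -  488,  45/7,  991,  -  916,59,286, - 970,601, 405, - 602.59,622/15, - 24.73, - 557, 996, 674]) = [-970, - 916,-602.59,-557,-488,-24.73,  45/7, 622/15, 59,286, 405, 601, 674,  727.48,991, 996]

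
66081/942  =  70+ 47/314 = 70.15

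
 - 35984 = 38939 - 74923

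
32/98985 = 32/98985 = 0.00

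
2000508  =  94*21282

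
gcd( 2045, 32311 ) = 409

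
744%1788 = 744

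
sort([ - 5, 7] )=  [ - 5,7 ]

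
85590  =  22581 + 63009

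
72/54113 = 72/54113 = 0.00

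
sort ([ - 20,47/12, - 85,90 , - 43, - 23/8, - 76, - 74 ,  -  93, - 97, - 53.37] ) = [  -  97 , - 93,- 85 , - 76,-74, - 53.37 , - 43 , - 20,- 23/8,47/12, 90 ] 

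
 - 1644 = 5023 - 6667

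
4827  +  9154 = 13981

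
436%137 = 25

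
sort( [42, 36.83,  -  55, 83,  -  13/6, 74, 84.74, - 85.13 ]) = [ - 85.13, -55,-13/6, 36.83,42, 74 , 83,84.74]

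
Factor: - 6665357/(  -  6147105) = 3^( - 1)*5^( - 1 )*347^( - 1)*563^1*1181^( - 1)* 11839^1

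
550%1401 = 550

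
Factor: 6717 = 3^1*2239^1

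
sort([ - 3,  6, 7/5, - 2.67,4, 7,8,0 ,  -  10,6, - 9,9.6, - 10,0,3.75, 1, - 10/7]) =[ - 10, - 10, - 9,  -  3, - 2.67 , - 10/7,0,  0 , 1,7/5,3.75,4  ,  6,6, 7, 8,9.6] 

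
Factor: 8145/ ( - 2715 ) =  - 3^1 = - 3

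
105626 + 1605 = 107231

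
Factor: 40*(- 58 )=  -  2^4*5^1*29^1 = - 2320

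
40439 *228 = 9220092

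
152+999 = 1151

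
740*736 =544640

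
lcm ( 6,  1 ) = 6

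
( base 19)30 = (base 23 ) 2B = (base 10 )57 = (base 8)71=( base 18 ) 33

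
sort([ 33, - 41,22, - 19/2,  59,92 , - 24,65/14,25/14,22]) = [  -  41, - 24,  -  19/2, 25/14,  65/14,22 , 22, 33,59,92]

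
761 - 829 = -68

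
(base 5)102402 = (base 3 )11202210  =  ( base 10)3477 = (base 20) 8dh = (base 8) 6625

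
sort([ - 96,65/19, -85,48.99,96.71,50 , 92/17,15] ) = [ - 96, - 85,65/19,92/17 , 15,48.99,50,96.71] 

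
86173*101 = 8703473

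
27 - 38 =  - 11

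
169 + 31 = 200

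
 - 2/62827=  - 2/62827= - 0.00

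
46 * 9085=417910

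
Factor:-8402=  - 2^1*4201^1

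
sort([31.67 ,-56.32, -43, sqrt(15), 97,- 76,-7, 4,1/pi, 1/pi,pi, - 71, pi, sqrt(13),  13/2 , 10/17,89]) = [ - 76,-71,-56.32, - 43 ,-7 , 1/pi, 1/pi , 10/17, pi, pi,  sqrt(13), sqrt(15), 4 , 13/2,31.67, 89,97]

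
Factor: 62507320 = 2^3*5^1*1117^1*1399^1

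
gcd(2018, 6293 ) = 1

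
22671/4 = 22671/4  =  5667.75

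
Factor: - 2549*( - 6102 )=15553998 = 2^1*3^3*113^1*2549^1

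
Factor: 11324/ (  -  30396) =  - 3^( - 1 )* 17^(-1)*19^1  =  - 19/51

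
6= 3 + 3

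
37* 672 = 24864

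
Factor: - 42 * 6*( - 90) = 2^3 * 3^4* 5^1 * 7^1 = 22680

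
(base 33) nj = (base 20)1ii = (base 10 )778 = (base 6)3334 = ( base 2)1100001010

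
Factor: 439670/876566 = 5^1*7^1 *11^1*71^(-1 )*571^1*6173^(- 1)=219835/438283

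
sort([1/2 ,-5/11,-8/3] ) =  [ - 8/3 , - 5/11, 1/2 ]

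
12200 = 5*2440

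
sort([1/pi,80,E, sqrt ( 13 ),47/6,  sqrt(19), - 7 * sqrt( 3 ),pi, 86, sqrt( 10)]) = [ - 7*sqrt( 3 ), 1/pi,E,pi, sqrt ( 10), sqrt( 13),sqrt( 19 ),47/6 , 80,  86]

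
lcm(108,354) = 6372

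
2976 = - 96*( - 31)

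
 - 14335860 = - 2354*6090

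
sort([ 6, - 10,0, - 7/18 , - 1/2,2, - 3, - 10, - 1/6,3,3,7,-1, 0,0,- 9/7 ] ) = [ - 10,-10, - 3, - 9/7, - 1, - 1/2, - 7/18, - 1/6, 0,0, 0,2,3, 3,6,7] 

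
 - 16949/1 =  - 16949  =  -  16949.00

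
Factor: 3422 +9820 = 13242= 2^1*3^1*2207^1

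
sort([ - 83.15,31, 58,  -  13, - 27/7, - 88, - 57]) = [ - 88, - 83.15, -57, - 13,-27/7, 31,58 ] 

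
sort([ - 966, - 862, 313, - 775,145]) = [ - 966, - 862, - 775, 145,313]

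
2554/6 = 1277/3 = 425.67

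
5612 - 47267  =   - 41655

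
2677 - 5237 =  - 2560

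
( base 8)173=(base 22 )5D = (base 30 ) 43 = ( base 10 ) 123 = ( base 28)4b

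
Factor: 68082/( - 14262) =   -  11347/2377 = -7^1*1621^1*2377^( - 1 ) 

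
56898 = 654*87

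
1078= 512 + 566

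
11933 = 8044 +3889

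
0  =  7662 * 0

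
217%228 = 217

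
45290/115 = 393 + 19/23 = 393.83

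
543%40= 23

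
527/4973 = 527/4973  =  0.11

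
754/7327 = 754/7327 = 0.10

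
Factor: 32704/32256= 2^ ( - 3)*3^ ( - 2)*73^1 = 73/72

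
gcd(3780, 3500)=140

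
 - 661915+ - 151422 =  - 813337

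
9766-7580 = 2186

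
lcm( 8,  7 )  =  56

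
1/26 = 1/26 = 0.04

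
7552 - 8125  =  - 573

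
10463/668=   10463/668 = 15.66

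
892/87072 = 223/21768 = 0.01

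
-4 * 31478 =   -  125912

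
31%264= 31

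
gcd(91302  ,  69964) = 2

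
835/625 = 1 + 42/125 = 1.34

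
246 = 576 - 330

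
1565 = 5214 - 3649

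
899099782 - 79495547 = 819604235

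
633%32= 25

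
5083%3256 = 1827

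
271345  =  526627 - 255282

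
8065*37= 298405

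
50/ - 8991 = -50/8991= -0.01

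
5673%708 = 9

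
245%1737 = 245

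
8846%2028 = 734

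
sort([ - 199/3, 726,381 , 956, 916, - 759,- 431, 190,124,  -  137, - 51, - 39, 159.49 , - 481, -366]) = [ - 759, - 481,  -  431,  -  366, - 137, - 199/3, - 51,- 39, 124, 159.49,190,381, 726, 916,  956] 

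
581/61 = 9+32/61 =9.52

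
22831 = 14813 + 8018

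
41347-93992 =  - 52645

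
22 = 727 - 705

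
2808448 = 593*4736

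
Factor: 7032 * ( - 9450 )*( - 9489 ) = 630566823600 = 2^4*3^5*5^2*7^1*293^1*3163^1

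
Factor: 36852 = 2^2 * 3^1 * 37^1*83^1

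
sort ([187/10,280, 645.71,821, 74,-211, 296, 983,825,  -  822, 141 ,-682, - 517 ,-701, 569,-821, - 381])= [ - 822,  -  821, - 701, - 682, - 517, - 381, - 211,  187/10,74, 141,280,296, 569,645.71, 821, 825, 983 ] 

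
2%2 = 0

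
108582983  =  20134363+88448620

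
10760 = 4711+6049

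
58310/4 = 14577 + 1/2 = 14577.50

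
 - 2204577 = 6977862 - 9182439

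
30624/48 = 638 = 638.00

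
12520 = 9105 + 3415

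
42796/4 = 10699 = 10699.00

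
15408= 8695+6713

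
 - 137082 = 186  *(-737 ) 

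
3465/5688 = 385/632 = 0.61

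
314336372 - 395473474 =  - 81137102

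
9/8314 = 9/8314  =  0.00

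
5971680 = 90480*66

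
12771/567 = 473/21 = 22.52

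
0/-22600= 0/1 = - 0.00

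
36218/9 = 4024 + 2/9 = 4024.22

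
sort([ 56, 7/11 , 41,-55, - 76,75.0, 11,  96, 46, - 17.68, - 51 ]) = [-76, - 55, - 51, - 17.68, 7/11  ,  11 , 41 , 46,56 , 75.0,96] 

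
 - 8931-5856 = -14787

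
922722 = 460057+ 462665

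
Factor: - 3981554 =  - 2^1 * 1399^1*1423^1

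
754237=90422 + 663815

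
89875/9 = 9986  +  1/9  =  9986.11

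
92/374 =46/187 = 0.25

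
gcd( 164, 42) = 2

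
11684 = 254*46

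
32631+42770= 75401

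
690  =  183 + 507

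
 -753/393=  - 2  +  11/131=- 1.92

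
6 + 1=7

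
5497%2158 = 1181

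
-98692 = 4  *( - 24673) 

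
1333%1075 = 258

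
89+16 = 105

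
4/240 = 1/60= 0.02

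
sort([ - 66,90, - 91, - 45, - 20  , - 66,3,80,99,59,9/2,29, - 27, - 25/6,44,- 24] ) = [ - 91,-66,-66, - 45, - 27, - 24, - 20, - 25/6, 3, 9/2,29,  44,  59, 80 , 90,99] 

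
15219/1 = 15219= 15219.00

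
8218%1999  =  222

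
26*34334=892684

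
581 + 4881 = 5462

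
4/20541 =4/20541 = 0.00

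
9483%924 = 243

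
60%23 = 14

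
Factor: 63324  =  2^2*3^2*1759^1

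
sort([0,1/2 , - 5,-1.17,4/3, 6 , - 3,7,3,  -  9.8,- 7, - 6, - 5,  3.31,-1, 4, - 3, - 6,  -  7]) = [ -9.8,- 7, - 7, - 6,-6, - 5 , -5, -3,- 3,  -  1.17,  -  1,0,1/2, 4/3,3, 3.31, 4,6, 7 ] 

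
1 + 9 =10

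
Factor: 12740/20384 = 5/8 = 2^(  -  3 ) * 5^1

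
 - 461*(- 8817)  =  4064637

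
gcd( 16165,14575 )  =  265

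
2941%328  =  317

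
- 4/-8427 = 4/8427 = 0.00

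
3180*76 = 241680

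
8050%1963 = 198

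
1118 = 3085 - 1967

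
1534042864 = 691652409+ 842390455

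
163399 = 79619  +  83780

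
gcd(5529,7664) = 1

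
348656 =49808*7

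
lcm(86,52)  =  2236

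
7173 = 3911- - 3262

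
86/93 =86/93 = 0.92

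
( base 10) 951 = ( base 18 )2GF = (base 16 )3B7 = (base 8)1667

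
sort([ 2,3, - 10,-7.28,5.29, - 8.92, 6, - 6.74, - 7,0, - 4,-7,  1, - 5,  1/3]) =[ - 10,-8.92 ,  -  7.28, - 7, - 7 , - 6.74, - 5,-4, 0,1/3,1,2,3,5.29, 6] 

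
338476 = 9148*37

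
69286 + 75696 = 144982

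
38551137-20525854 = 18025283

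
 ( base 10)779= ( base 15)36E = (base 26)13P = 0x30b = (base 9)1055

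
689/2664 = 689/2664 = 0.26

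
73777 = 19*3883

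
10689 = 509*21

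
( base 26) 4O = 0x80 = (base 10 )128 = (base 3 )11202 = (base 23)5d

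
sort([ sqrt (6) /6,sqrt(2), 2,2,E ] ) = [ sqrt(6)/6, sqrt( 2) , 2, 2 , E ] 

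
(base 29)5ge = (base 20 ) be3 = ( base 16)124B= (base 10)4683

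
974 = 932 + 42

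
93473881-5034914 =88438967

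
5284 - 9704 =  - 4420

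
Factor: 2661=3^1*887^1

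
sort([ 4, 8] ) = [4, 8 ]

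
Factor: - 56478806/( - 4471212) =2^( - 1 ) * 3^( - 1)*239^( - 1 )*1559^(-1)*1663^1*16981^1 = 28239403/2235606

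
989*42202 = 41737778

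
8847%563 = 402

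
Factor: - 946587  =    -  3^1*315529^1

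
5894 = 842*7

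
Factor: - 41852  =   - 2^2*10463^1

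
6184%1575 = 1459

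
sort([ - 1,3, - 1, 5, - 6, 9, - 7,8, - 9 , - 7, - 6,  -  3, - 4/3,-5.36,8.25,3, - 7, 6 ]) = [ - 9, - 7, - 7, - 7, -6,-6, - 5.36, - 3,  -  4/3,- 1, - 1,3,3, 5,6, 8,8.25, 9 ]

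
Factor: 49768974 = 2^1*3^2*43^1*64301^1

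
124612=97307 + 27305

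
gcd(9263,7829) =1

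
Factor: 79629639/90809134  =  2^(  -  1 )*3^1 * 13^( - 1)*1153^1 * 1693^( - 1 )*2063^(-1 )*23021^1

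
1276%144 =124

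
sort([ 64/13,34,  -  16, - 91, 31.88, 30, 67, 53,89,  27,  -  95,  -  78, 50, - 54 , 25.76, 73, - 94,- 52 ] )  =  [- 95, - 94, - 91,- 78, - 54,- 52, - 16 , 64/13, 25.76, 27, 30 , 31.88, 34, 50,53,67, 73, 89]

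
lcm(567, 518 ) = 41958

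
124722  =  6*20787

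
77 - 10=67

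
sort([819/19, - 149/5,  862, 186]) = [ - 149/5,819/19,  186,862]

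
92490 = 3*30830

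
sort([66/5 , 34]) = [66/5, 34 ]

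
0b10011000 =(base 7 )305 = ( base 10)152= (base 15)a2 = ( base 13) b9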